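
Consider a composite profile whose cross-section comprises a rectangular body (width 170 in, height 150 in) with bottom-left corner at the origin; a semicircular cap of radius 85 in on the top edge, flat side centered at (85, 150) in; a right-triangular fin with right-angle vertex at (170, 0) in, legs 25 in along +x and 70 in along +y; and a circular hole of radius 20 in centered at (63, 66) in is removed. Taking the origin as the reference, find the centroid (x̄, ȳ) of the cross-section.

x̄ = 88.00 in, ȳ = 108.64 in

rectangular body: A = 170 × 150 = 25500.00, centroid at (85.00, 75.00).
semicircular top: A = ½π·85² = 11349.00, centroid at (85.00, 186.08).
triangular fin: A = ½·25·70 = 875.00, centroid at (178.33, 23.33).
hole: A = −π·20² = -1256.64, centroid at (63.00, 66.00).
ΣA = 36467.37 in²
ΣAx̄ = (25500.00)(85.00) + (11349.00)(85.00) + (875.00)(178.33) + (-1256.64)(63.00) = 3209038.83 in³
ΣAȳ = (25500.00)(75.00) + (11349.00)(186.08) + (875.00)(23.33) + (-1256.64)(66.00) = 3961745.81 in³
x̄ = 3209038.83 / 36467.37 = 88.00 in
ȳ = 3961745.81 / 36467.37 = 108.64 in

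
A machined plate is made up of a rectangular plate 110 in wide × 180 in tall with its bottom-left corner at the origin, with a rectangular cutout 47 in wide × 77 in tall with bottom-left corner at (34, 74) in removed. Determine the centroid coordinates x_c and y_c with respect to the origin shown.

plate: A = 110 × 180 = 19800.00, centroid at (55.00, 90.00).
hole: A = −(47 × 77) = -3619.00, centroid at (57.50, 112.50).
ΣA = 16181.00 in², ΣAx_c = 880907.50 in³, ΣAy_c = 1374862.50 in³.
x_c = 880907.50/16181.00 = 54.44 in; y_c = 1374862.50/16181.00 = 84.97 in.

x_c = 54.44 in, y_c = 84.97 in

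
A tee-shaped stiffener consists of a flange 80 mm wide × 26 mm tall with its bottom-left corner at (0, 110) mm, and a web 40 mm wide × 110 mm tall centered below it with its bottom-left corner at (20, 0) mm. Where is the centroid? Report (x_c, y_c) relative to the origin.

web: A = 40 × 110 = 4400.00, centroid at (40.00, 55.00).
flange: A = 80 × 26 = 2080.00, centroid at (40.00, 123.00).
ΣA = 6480.00 mm²
ΣAx_c = (4400.00)(40.00) + (2080.00)(40.00) = 259200.00 mm³
ΣAy_c = (4400.00)(55.00) + (2080.00)(123.00) = 497840.00 mm³
x_c = 259200.00 / 6480.00 = 40.00 mm
y_c = 497840.00 / 6480.00 = 76.83 mm

x_c = 40.00 mm, y_c = 76.83 mm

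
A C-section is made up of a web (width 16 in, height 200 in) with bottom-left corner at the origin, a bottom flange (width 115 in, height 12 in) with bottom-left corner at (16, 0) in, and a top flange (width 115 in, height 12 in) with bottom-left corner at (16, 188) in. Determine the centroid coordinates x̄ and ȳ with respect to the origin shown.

x̄ = 38.33 in, ȳ = 100.00 in

web: A = 16 × 200 = 3200.00, centroid at (8.00, 100.00).
bottom flange: A = 115 × 12 = 1380.00, centroid at (73.50, 6.00).
top flange: A = 115 × 12 = 1380.00, centroid at (73.50, 194.00).
ΣA = 5960.00 in², ΣAx̄ = 228460.00 in³, ΣAȳ = 596000.00 in³.
x̄ = 228460.00/5960.00 = 38.33 in; ȳ = 596000.00/5960.00 = 100.00 in.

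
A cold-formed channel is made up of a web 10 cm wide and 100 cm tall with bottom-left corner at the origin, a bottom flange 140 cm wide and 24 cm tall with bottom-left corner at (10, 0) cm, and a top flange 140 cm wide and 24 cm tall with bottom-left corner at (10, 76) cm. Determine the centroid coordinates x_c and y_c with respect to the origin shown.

x_c = 70.28 cm, y_c = 50.00 cm

web: A = 10 × 100 = 1000.00, centroid at (5.00, 50.00).
bottom flange: A = 140 × 24 = 3360.00, centroid at (80.00, 12.00).
top flange: A = 140 × 24 = 3360.00, centroid at (80.00, 88.00).
ΣA = 7720.00 cm²
ΣAx_c = (1000.00)(5.00) + (3360.00)(80.00) + (3360.00)(80.00) = 542600.00 cm³
ΣAy_c = (1000.00)(50.00) + (3360.00)(12.00) + (3360.00)(88.00) = 386000.00 cm³
x_c = 542600.00 / 7720.00 = 70.28 cm
y_c = 386000.00 / 7720.00 = 50.00 cm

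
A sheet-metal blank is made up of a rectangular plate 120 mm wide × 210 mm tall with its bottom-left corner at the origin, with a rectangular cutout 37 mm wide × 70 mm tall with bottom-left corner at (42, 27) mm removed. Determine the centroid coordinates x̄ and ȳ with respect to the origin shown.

Part | A | x̄ᵢ | ȳᵢ | A·x̄ᵢ | A·ȳᵢ
plate | 25200.00 | 60.00 | 105.00 | 1512000.00 | 2646000.00
hole | -2590.00 | 60.50 | 62.00 | -156695.00 | -160580.00
Σ | 22610.00 |  |  | 1355305.00 | 2485420.00
x̄ = 1355305.00 / 22610.00 = 59.94 mm
ȳ = 2485420.00 / 22610.00 = 109.93 mm

x̄ = 59.94 mm, ȳ = 109.93 mm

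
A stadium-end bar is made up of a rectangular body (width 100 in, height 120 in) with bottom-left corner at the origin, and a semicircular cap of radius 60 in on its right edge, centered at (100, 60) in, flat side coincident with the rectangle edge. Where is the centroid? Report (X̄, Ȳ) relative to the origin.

rectangular body: A = 100 × 120 = 12000.00, centroid at (50.00, 60.00).
semicircular end: A = ½π·60² = 5654.87, centroid at (125.46, 60.00).
ΣA = 17654.87 in², ΣAX̄ = 1309486.68 in³, ΣAȲ = 1059292.01 in³.
X̄ = 1309486.68/17654.87 = 74.17 in; Ȳ = 1059292.01/17654.87 = 60.00 in.

X̄ = 74.17 in, Ȳ = 60.00 in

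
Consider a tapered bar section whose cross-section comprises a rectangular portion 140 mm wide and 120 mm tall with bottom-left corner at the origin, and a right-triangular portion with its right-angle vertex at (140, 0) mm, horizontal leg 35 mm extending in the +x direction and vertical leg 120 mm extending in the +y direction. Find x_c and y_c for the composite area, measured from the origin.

rectangular portion: A = 140 × 120 = 16800.00, centroid at (70.00, 60.00).
triangular portion: A = ½·35·120 = 2100.00, centroid at (151.67, 40.00).
ΣA = 18900.00 mm², ΣAx_c = 1494500.00 mm³, ΣAy_c = 1092000.00 mm³.
x_c = 1494500.00/18900.00 = 79.07 mm; y_c = 1092000.00/18900.00 = 57.78 mm.

x_c = 79.07 mm, y_c = 57.78 mm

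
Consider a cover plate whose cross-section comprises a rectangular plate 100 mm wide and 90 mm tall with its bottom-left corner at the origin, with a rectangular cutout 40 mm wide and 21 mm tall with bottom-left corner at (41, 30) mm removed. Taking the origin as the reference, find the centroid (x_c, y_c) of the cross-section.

x_c = 48.87 mm, y_c = 45.46 mm

plate: A = 100 × 90 = 9000.00, centroid at (50.00, 45.00).
hole: A = −(40 × 21) = -840.00, centroid at (61.00, 40.50).
ΣA = 8160.00 mm²
ΣAx_c = (9000.00)(50.00) + (-840.00)(61.00) = 398760.00 mm³
ΣAy_c = (9000.00)(45.00) + (-840.00)(40.50) = 370980.00 mm³
x_c = 398760.00 / 8160.00 = 48.87 mm
y_c = 370980.00 / 8160.00 = 45.46 mm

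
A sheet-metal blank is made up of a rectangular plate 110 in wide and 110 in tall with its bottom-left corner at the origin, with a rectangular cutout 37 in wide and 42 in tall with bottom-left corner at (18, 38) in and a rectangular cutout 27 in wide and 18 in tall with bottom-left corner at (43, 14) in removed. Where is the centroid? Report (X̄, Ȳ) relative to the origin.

X̄ = 57.79 in, Ȳ = 55.93 in

Part | A | x̄ᵢ | ȳᵢ | A·x̄ᵢ | A·ȳᵢ
plate | 12100.00 | 55.00 | 55.00 | 665500.00 | 665500.00
hole 1 | -1554.00 | 36.50 | 59.00 | -56721.00 | -91686.00
hole 2 | -486.00 | 56.50 | 23.00 | -27459.00 | -11178.00
Σ | 10060.00 |  |  | 581320.00 | 562636.00
X̄ = 581320.00 / 10060.00 = 57.79 in
Ȳ = 562636.00 / 10060.00 = 55.93 in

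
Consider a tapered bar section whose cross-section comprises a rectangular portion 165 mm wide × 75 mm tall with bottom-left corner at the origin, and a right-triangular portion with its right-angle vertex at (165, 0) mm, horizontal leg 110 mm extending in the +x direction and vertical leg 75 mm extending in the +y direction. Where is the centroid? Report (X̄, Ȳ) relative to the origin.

X̄ = 112.29 mm, Ȳ = 34.38 mm

rectangular portion: A = 165 × 75 = 12375.00, centroid at (82.50, 37.50).
triangular portion: A = ½·110·75 = 4125.00, centroid at (201.67, 25.00).
ΣA = 16500.00 mm²
ΣAX̄ = (12375.00)(82.50) + (4125.00)(201.67) = 1852812.50 mm³
ΣAȲ = (12375.00)(37.50) + (4125.00)(25.00) = 567187.50 mm³
X̄ = 1852812.50 / 16500.00 = 112.29 mm
Ȳ = 567187.50 / 16500.00 = 34.38 mm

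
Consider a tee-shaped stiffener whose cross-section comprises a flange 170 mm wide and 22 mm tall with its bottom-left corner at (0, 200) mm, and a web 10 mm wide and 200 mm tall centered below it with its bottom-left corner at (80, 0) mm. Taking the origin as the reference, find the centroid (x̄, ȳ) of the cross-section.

x̄ = 85.00 mm, ȳ = 172.32 mm

web: A = 10 × 200 = 2000.00, centroid at (85.00, 100.00).
flange: A = 170 × 22 = 3740.00, centroid at (85.00, 211.00).
ΣA = 5740.00 mm², ΣAx̄ = 487900.00 mm³, ΣAȳ = 989140.00 mm³.
x̄ = 487900.00/5740.00 = 85.00 mm; ȳ = 989140.00/5740.00 = 172.32 mm.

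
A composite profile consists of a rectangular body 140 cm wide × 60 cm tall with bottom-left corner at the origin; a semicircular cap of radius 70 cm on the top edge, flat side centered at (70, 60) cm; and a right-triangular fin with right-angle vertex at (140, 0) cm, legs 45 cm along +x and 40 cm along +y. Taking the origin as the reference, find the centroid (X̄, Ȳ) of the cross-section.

Part | A | x̄ᵢ | ȳᵢ | A·x̄ᵢ | A·ȳᵢ
rectangular body | 8400.00 | 70.00 | 30.00 | 588000.00 | 252000.00
semicircular top | 7696.90 | 70.00 | 89.71 | 538783.14 | 690480.79
triangular fin | 900.00 | 155.00 | 13.33 | 139500.00 | 12000.00
Σ | 16996.90 |  |  | 1266283.14 | 954480.79
X̄ = 1266283.14 / 16996.90 = 74.50 cm
Ȳ = 954480.79 / 16996.90 = 56.16 cm

X̄ = 74.50 cm, Ȳ = 56.16 cm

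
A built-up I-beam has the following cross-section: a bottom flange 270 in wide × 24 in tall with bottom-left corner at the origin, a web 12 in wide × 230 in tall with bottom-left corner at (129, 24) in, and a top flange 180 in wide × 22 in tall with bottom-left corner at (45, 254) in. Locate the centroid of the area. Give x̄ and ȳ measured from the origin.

x̄ = 135.00 in, ȳ = 114.45 in

bottom flange: A = 270 × 24 = 6480.00, centroid at (135.00, 12.00).
web: A = 12 × 230 = 2760.00, centroid at (135.00, 139.00).
top flange: A = 180 × 22 = 3960.00, centroid at (135.00, 265.00).
ΣA = 13200.00 in²
ΣAx̄ = (6480.00)(135.00) + (2760.00)(135.00) + (3960.00)(135.00) = 1782000.00 in³
ΣAȳ = (6480.00)(12.00) + (2760.00)(139.00) + (3960.00)(265.00) = 1510800.00 in³
x̄ = 1782000.00 / 13200.00 = 135.00 in
ȳ = 1510800.00 / 13200.00 = 114.45 in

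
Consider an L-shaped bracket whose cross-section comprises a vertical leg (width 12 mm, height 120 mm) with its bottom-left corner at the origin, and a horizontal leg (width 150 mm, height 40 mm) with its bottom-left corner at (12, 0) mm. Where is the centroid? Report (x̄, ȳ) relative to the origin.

x̄ = 71.32 mm, ȳ = 27.74 mm

vertical leg: A = 12 × 120 = 1440.00, centroid at (6.00, 60.00).
horizontal leg: A = 150 × 40 = 6000.00, centroid at (87.00, 20.00).
ΣA = 7440.00 mm²
ΣAx̄ = (1440.00)(6.00) + (6000.00)(87.00) = 530640.00 mm³
ΣAȳ = (1440.00)(60.00) + (6000.00)(20.00) = 206400.00 mm³
x̄ = 530640.00 / 7440.00 = 71.32 mm
ȳ = 206400.00 / 7440.00 = 27.74 mm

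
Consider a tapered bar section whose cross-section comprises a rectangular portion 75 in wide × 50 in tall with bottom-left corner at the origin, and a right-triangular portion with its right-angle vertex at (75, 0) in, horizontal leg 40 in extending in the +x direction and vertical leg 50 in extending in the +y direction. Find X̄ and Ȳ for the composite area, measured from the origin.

Part | A | x̄ᵢ | ȳᵢ | A·x̄ᵢ | A·ȳᵢ
rectangular portion | 3750.00 | 37.50 | 25.00 | 140625.00 | 93750.00
triangular portion | 1000.00 | 88.33 | 16.67 | 88333.33 | 16666.67
Σ | 4750.00 |  |  | 228958.33 | 110416.67
X̄ = 228958.33 / 4750.00 = 48.20 in
Ȳ = 110416.67 / 4750.00 = 23.25 in

X̄ = 48.20 in, Ȳ = 23.25 in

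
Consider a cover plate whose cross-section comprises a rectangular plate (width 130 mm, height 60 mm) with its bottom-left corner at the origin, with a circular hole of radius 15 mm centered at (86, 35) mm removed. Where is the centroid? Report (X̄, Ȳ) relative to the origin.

plate: A = 130 × 60 = 7800.00, centroid at (65.00, 30.00).
hole: A = −π·15² = -706.86, centroid at (86.00, 35.00).
ΣA = 7093.14 mm², ΣAX̄ = 446210.18 mm³, ΣAȲ = 209259.96 mm³.
X̄ = 446210.18/7093.14 = 62.91 mm; Ȳ = 209259.96/7093.14 = 29.50 mm.

X̄ = 62.91 mm, Ȳ = 29.50 mm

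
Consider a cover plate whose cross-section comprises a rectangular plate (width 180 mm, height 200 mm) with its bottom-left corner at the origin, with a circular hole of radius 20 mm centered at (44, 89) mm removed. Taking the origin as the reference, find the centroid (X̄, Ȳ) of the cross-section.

Part | A | x̄ᵢ | ȳᵢ | A·x̄ᵢ | A·ȳᵢ
plate | 36000.00 | 90.00 | 100.00 | 3240000.00 | 3600000.00
hole | -1256.64 | 44.00 | 89.00 | -55292.03 | -111840.70
Σ | 34743.36 |  |  | 3184707.97 | 3488159.30
X̄ = 3184707.97 / 34743.36 = 91.66 mm
Ȳ = 3488159.30 / 34743.36 = 100.40 mm

X̄ = 91.66 mm, Ȳ = 100.40 mm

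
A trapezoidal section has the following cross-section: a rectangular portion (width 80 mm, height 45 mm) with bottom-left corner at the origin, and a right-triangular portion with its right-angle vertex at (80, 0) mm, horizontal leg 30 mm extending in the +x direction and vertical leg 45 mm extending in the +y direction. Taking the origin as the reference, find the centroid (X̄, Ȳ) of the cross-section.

X̄ = 47.89 mm, Ȳ = 21.32 mm

rectangular portion: A = 80 × 45 = 3600.00, centroid at (40.00, 22.50).
triangular portion: A = ½·30·45 = 675.00, centroid at (90.00, 15.00).
ΣA = 4275.00 mm²
ΣAX̄ = (3600.00)(40.00) + (675.00)(90.00) = 204750.00 mm³
ΣAȲ = (3600.00)(22.50) + (675.00)(15.00) = 91125.00 mm³
X̄ = 204750.00 / 4275.00 = 47.89 mm
Ȳ = 91125.00 / 4275.00 = 21.32 mm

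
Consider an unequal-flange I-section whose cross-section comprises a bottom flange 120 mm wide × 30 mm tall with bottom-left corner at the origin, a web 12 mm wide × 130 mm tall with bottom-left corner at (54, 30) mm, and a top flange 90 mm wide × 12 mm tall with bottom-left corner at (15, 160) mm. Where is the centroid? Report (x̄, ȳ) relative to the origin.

x̄ = 60.00 mm, ȳ = 61.13 mm

Part | A | x̄ᵢ | ȳᵢ | A·x̄ᵢ | A·ȳᵢ
bottom flange | 3600.00 | 60.00 | 15.00 | 216000.00 | 54000.00
web | 1560.00 | 60.00 | 95.00 | 93600.00 | 148200.00
top flange | 1080.00 | 60.00 | 166.00 | 64800.00 | 179280.00
Σ | 6240.00 |  |  | 374400.00 | 381480.00
x̄ = 374400.00 / 6240.00 = 60.00 mm
ȳ = 381480.00 / 6240.00 = 61.13 mm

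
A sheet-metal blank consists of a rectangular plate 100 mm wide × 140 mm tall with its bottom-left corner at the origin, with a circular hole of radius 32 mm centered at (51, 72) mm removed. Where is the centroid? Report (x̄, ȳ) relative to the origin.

x̄ = 49.70 mm, ȳ = 69.40 mm

plate: A = 100 × 140 = 14000.00, centroid at (50.00, 70.00).
hole: A = −π·32² = -3216.99, centroid at (51.00, 72.00).
ΣA = 10783.01 mm², ΣAx̄ = 535933.47 mm³, ΣAȳ = 748376.66 mm³.
x̄ = 535933.47/10783.01 = 49.70 mm; ȳ = 748376.66/10783.01 = 69.40 mm.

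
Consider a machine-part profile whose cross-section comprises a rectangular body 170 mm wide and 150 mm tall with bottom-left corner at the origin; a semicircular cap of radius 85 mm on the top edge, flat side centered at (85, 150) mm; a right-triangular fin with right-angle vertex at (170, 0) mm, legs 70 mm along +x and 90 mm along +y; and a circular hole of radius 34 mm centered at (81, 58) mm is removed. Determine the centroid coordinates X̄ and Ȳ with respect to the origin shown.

X̄ = 94.78 mm, Ȳ = 107.46 mm

Part | A | x̄ᵢ | ȳᵢ | A·x̄ᵢ | A·ȳᵢ
rectangular body | 25500.00 | 85.00 | 75.00 | 2167500.00 | 1912500.00
semicircular top | 11349.00 | 85.00 | 186.08 | 964665.29 | 2111767.19
triangular fin | 3150.00 | 193.33 | 30.00 | 609000.00 | 94500.00
hole | -3631.68 | 81.00 | 58.00 | -294166.17 | -210637.50
Σ | 36367.32 |  |  | 3446999.12 | 3908129.68
X̄ = 3446999.12 / 36367.32 = 94.78 mm
Ȳ = 3908129.68 / 36367.32 = 107.46 mm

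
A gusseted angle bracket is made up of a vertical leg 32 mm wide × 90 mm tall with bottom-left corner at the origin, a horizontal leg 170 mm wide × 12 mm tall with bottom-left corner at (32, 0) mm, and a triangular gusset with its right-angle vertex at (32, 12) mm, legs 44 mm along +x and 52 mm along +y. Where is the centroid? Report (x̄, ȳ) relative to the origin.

vertical leg: A = 32 × 90 = 2880.00, centroid at (16.00, 45.00).
horizontal leg: A = 170 × 12 = 2040.00, centroid at (117.00, 6.00).
gusset: A = ½·44·52 = 1144.00, centroid at (46.67, 29.33).
ΣA = 6064.00 mm²
ΣAx̄ = (2880.00)(16.00) + (2040.00)(117.00) + (1144.00)(46.67) = 338146.67 mm³
ΣAȳ = (2880.00)(45.00) + (2040.00)(6.00) + (1144.00)(29.33) = 175397.33 mm³
x̄ = 338146.67 / 6064.00 = 55.76 mm
ȳ = 175397.33 / 6064.00 = 28.92 mm

x̄ = 55.76 mm, ȳ = 28.92 mm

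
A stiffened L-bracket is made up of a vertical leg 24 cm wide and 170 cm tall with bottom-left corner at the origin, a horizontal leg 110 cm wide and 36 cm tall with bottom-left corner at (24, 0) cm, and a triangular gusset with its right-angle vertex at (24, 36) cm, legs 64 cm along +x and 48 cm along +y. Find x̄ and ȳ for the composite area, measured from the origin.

x̄ = 45.05 cm, ȳ = 52.00 cm

vertical leg: A = 24 × 170 = 4080.00, centroid at (12.00, 85.00).
horizontal leg: A = 110 × 36 = 3960.00, centroid at (79.00, 18.00).
gusset: A = ½·64·48 = 1536.00, centroid at (45.33, 52.00).
ΣA = 9576.00 cm²
ΣAx̄ = (4080.00)(12.00) + (3960.00)(79.00) + (1536.00)(45.33) = 431432.00 cm³
ΣAȳ = (4080.00)(85.00) + (3960.00)(18.00) + (1536.00)(52.00) = 497952.00 cm³
x̄ = 431432.00 / 9576.00 = 45.05 cm
ȳ = 497952.00 / 9576.00 = 52.00 cm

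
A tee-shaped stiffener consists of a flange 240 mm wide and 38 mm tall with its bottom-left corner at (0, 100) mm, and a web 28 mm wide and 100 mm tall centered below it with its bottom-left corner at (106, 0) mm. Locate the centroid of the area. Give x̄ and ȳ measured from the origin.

x̄ = 120.00 mm, ȳ = 102.79 mm

web: A = 28 × 100 = 2800.00, centroid at (120.00, 50.00).
flange: A = 240 × 38 = 9120.00, centroid at (120.00, 119.00).
ΣA = 11920.00 mm², ΣAx̄ = 1430400.00 mm³, ΣAȳ = 1225280.00 mm³.
x̄ = 1430400.00/11920.00 = 120.00 mm; ȳ = 1225280.00/11920.00 = 102.79 mm.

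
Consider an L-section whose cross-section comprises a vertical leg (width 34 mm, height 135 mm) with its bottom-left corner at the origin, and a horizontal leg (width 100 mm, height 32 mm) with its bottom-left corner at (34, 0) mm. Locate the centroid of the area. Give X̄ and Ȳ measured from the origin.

Part | A | x̄ᵢ | ȳᵢ | A·x̄ᵢ | A·ȳᵢ
vertical leg | 4590.00 | 17.00 | 67.50 | 78030.00 | 309825.00
horizontal leg | 3200.00 | 84.00 | 16.00 | 268800.00 | 51200.00
Σ | 7790.00 |  |  | 346830.00 | 361025.00
X̄ = 346830.00 / 7790.00 = 44.52 mm
Ȳ = 361025.00 / 7790.00 = 46.34 mm

X̄ = 44.52 mm, Ȳ = 46.34 mm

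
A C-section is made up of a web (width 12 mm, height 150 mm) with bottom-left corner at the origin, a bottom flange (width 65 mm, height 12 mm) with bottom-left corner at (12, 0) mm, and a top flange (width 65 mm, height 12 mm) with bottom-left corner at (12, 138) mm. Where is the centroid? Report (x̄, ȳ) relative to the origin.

web: A = 12 × 150 = 1800.00, centroid at (6.00, 75.00).
bottom flange: A = 65 × 12 = 780.00, centroid at (44.50, 6.00).
top flange: A = 65 × 12 = 780.00, centroid at (44.50, 144.00).
ΣA = 3360.00 mm²
ΣAx̄ = (1800.00)(6.00) + (780.00)(44.50) + (780.00)(44.50) = 80220.00 mm³
ΣAȳ = (1800.00)(75.00) + (780.00)(6.00) + (780.00)(144.00) = 252000.00 mm³
x̄ = 80220.00 / 3360.00 = 23.88 mm
ȳ = 252000.00 / 3360.00 = 75.00 mm

x̄ = 23.88 mm, ȳ = 75.00 mm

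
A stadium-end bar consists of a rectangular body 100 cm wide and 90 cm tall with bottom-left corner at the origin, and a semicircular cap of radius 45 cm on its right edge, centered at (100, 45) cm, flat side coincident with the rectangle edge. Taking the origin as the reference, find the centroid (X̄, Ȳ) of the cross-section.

X̄ = 68.04 cm, Ȳ = 45.00 cm

Part | A | x̄ᵢ | ȳᵢ | A·x̄ᵢ | A·ȳᵢ
rectangular body | 9000.00 | 50.00 | 45.00 | 450000.00 | 405000.00
semicircular end | 3180.86 | 119.10 | 45.00 | 378836.26 | 143138.82
Σ | 12180.86 |  |  | 828836.26 | 548138.82
X̄ = 828836.26 / 12180.86 = 68.04 cm
Ȳ = 548138.82 / 12180.86 = 45.00 cm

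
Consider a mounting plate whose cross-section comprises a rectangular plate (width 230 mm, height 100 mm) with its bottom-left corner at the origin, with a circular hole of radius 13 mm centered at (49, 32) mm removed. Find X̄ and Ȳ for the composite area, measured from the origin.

plate: A = 230 × 100 = 23000.00, centroid at (115.00, 50.00).
hole: A = −π·13² = -530.93, centroid at (49.00, 32.00).
ΣA = 22469.07 mm²
ΣAX̄ = (23000.00)(115.00) + (-530.93)(49.00) = 2618984.47 mm³
ΣAȲ = (23000.00)(50.00) + (-530.93)(32.00) = 1133010.27 mm³
X̄ = 2618984.47 / 22469.07 = 116.56 mm
Ȳ = 1133010.27 / 22469.07 = 50.43 mm

X̄ = 116.56 mm, Ȳ = 50.43 mm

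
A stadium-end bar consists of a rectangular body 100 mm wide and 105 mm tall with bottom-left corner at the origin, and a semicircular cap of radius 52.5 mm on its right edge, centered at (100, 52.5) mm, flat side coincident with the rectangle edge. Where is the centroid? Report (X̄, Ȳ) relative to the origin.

rectangular body: A = 100 × 105 = 10500.00, centroid at (50.00, 52.50).
semicircular end: A = ½π·52.5² = 4329.51, centroid at (122.28, 52.50).
ΣA = 14829.51 mm²
ΣAX̄ = (10500.00)(50.00) + (4329.51)(122.28) = 1054419.49 mm³
ΣAȲ = (10500.00)(52.50) + (4329.51)(52.50) = 778549.14 mm³
X̄ = 1054419.49 / 14829.51 = 71.10 mm
Ȳ = 778549.14 / 14829.51 = 52.50 mm

X̄ = 71.10 mm, Ȳ = 52.50 mm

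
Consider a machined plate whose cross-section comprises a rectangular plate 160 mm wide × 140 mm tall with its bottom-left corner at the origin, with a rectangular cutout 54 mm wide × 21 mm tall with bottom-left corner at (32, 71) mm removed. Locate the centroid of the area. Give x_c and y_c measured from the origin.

x_c = 81.12 mm, y_c = 69.39 mm

plate: A = 160 × 140 = 22400.00, centroid at (80.00, 70.00).
hole: A = −(54 × 21) = -1134.00, centroid at (59.00, 81.50).
ΣA = 21266.00 mm²
ΣAx_c = (22400.00)(80.00) + (-1134.00)(59.00) = 1725094.00 mm³
ΣAy_c = (22400.00)(70.00) + (-1134.00)(81.50) = 1475579.00 mm³
x_c = 1725094.00 / 21266.00 = 81.12 mm
y_c = 1475579.00 / 21266.00 = 69.39 mm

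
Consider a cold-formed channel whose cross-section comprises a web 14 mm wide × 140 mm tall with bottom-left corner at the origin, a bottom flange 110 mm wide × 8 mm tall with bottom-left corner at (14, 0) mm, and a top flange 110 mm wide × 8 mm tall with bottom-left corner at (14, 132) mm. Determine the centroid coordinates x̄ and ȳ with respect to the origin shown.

web: A = 14 × 140 = 1960.00, centroid at (7.00, 70.00).
bottom flange: A = 110 × 8 = 880.00, centroid at (69.00, 4.00).
top flange: A = 110 × 8 = 880.00, centroid at (69.00, 136.00).
ΣA = 3720.00 mm², ΣAx̄ = 135160.00 mm³, ΣAȳ = 260400.00 mm³.
x̄ = 135160.00/3720.00 = 36.33 mm; ȳ = 260400.00/3720.00 = 70.00 mm.

x̄ = 36.33 mm, ȳ = 70.00 mm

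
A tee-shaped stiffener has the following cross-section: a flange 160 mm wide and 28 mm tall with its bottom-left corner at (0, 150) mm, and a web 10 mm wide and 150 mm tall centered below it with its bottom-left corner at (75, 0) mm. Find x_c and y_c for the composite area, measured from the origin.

web: A = 10 × 150 = 1500.00, centroid at (80.00, 75.00).
flange: A = 160 × 28 = 4480.00, centroid at (80.00, 164.00).
ΣA = 5980.00 mm², ΣAx_c = 478400.00 mm³, ΣAy_c = 847220.00 mm³.
x_c = 478400.00/5980.00 = 80.00 mm; y_c = 847220.00/5980.00 = 141.68 mm.

x_c = 80.00 mm, y_c = 141.68 mm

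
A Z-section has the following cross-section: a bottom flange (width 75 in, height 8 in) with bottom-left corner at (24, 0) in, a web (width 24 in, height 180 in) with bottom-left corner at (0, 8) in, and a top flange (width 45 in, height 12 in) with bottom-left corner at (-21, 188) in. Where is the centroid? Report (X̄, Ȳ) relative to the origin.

Part | A | x̄ᵢ | ȳᵢ | A·x̄ᵢ | A·ȳᵢ
bottom flange | 600.00 | 61.50 | 4.00 | 36900.00 | 2400.00
web | 4320.00 | 12.00 | 98.00 | 51840.00 | 423360.00
top flange | 540.00 | 1.50 | 194.00 | 810.00 | 104760.00
Σ | 5460.00 |  |  | 89550.00 | 530520.00
X̄ = 89550.00 / 5460.00 = 16.40 in
Ȳ = 530520.00 / 5460.00 = 97.16 in

X̄ = 16.40 in, Ȳ = 97.16 in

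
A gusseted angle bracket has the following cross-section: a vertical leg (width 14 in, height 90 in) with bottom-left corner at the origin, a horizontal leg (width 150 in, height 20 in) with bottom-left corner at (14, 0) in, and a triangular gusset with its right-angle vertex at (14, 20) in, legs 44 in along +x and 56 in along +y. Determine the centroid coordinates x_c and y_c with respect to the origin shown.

Part | A | x̄ᵢ | ȳᵢ | A·x̄ᵢ | A·ȳᵢ
vertical leg | 1260.00 | 7.00 | 45.00 | 8820.00 | 56700.00
horizontal leg | 3000.00 | 89.00 | 10.00 | 267000.00 | 30000.00
gusset | 1232.00 | 28.67 | 38.67 | 35317.33 | 47637.33
Σ | 5492.00 |  |  | 311137.33 | 134337.33
x_c = 311137.33 / 5492.00 = 56.65 in
y_c = 134337.33 / 5492.00 = 24.46 in

x_c = 56.65 in, y_c = 24.46 in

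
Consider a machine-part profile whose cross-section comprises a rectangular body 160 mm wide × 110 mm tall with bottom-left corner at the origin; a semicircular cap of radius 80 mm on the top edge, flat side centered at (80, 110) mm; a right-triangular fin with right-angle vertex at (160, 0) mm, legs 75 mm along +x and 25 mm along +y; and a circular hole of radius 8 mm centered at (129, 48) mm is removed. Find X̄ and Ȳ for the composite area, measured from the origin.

X̄ = 83.12 mm, Ȳ = 85.01 mm

rectangular body: A = 160 × 110 = 17600.00, centroid at (80.00, 55.00).
semicircular top: A = ½π·80² = 10053.10, centroid at (80.00, 143.95).
triangular fin: A = ½·75·25 = 937.50, centroid at (185.00, 8.33).
hole: A = −π·8² = -201.06, centroid at (129.00, 48.00).
ΣA = 28389.53 mm², ΣAX̄ = 2359748.23 mm³, ΣAȲ = 2413335.47 mm³.
X̄ = 2359748.23/28389.53 = 83.12 mm; Ȳ = 2413335.47/28389.53 = 85.01 mm.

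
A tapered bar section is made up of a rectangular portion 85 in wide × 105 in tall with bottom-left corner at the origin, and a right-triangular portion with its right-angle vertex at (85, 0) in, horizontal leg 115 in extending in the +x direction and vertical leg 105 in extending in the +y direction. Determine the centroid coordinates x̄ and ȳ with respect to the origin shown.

x̄ = 75.12 in, ȳ = 45.44 in

rectangular portion: A = 85 × 105 = 8925.00, centroid at (42.50, 52.50).
triangular portion: A = ½·115·105 = 6037.50, centroid at (123.33, 35.00).
ΣA = 14962.50 in², ΣAx̄ = 1123937.50 in³, ΣAȳ = 679875.00 in³.
x̄ = 1123937.50/14962.50 = 75.12 in; ȳ = 679875.00/14962.50 = 45.44 in.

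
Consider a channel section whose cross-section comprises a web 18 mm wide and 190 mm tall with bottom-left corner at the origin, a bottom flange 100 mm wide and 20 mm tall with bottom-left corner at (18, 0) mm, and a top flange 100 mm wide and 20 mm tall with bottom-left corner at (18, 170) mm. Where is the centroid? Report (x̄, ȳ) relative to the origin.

web: A = 18 × 190 = 3420.00, centroid at (9.00, 95.00).
bottom flange: A = 100 × 20 = 2000.00, centroid at (68.00, 10.00).
top flange: A = 100 × 20 = 2000.00, centroid at (68.00, 180.00).
ΣA = 7420.00 mm²
ΣAx̄ = (3420.00)(9.00) + (2000.00)(68.00) + (2000.00)(68.00) = 302780.00 mm³
ΣAȳ = (3420.00)(95.00) + (2000.00)(10.00) + (2000.00)(180.00) = 704900.00 mm³
x̄ = 302780.00 / 7420.00 = 40.81 mm
ȳ = 704900.00 / 7420.00 = 95.00 mm

x̄ = 40.81 mm, ȳ = 95.00 mm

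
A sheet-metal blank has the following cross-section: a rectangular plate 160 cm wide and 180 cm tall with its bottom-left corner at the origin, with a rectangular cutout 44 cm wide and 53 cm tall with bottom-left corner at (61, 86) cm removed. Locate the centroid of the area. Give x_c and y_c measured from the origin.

x_c = 79.74 cm, y_c = 88.02 cm

Part | A | x̄ᵢ | ȳᵢ | A·x̄ᵢ | A·ȳᵢ
plate | 28800.00 | 80.00 | 90.00 | 2304000.00 | 2592000.00
hole | -2332.00 | 83.00 | 112.50 | -193556.00 | -262350.00
Σ | 26468.00 |  |  | 2110444.00 | 2329650.00
x_c = 2110444.00 / 26468.00 = 79.74 cm
y_c = 2329650.00 / 26468.00 = 88.02 cm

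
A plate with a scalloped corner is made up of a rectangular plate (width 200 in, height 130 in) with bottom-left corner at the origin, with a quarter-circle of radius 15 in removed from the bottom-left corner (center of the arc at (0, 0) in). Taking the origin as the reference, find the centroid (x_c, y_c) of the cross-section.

Part | A | x̄ᵢ | ȳᵢ | A·x̄ᵢ | A·ȳᵢ
plate | 26000.00 | 100.00 | 65.00 | 2600000.00 | 1690000.00
removed quarter-circle | -176.71 | 6.37 | 6.37 | -1125.00 | -1125.00
Σ | 25823.29 |  |  | 2598875.00 | 1688875.00
x_c = 2598875.00 / 25823.29 = 100.64 in
y_c = 1688875.00 / 25823.29 = 65.40 in

x_c = 100.64 in, y_c = 65.40 in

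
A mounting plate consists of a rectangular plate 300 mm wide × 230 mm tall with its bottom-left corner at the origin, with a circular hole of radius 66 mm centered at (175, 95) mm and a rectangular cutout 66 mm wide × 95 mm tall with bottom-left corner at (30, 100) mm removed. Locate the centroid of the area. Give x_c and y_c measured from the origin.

plate: A = 300 × 230 = 69000.00, centroid at (150.00, 115.00).
hole 1: A = −π·66² = -13684.78, centroid at (175.00, 95.00).
hole 2: A = −(66 × 95) = -6270.00, centroid at (63.00, 147.50).
ΣA = 49045.22 mm²
ΣAx_c = (69000.00)(150.00) + (-13684.78)(175.00) + (-6270.00)(63.00) = 7560153.92 mm³
ΣAy_c = (69000.00)(115.00) + (-13684.78)(95.00) + (-6270.00)(147.50) = 5710121.13 mm³
x_c = 7560153.92 / 49045.22 = 154.15 mm
y_c = 5710121.13 / 49045.22 = 116.43 mm

x_c = 154.15 mm, y_c = 116.43 mm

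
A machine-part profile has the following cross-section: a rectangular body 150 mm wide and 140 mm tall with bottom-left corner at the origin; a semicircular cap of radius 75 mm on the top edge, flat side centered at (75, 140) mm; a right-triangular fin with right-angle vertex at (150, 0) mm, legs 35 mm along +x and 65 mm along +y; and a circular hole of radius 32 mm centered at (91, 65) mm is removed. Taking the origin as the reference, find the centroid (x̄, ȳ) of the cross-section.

x̄ = 76.70 mm, ȳ = 101.01 mm

rectangular body: A = 150 × 140 = 21000.00, centroid at (75.00, 70.00).
semicircular top: A = ½π·75² = 8835.73, centroid at (75.00, 171.83).
triangular fin: A = ½·35·65 = 1137.50, centroid at (161.67, 21.67).
hole: A = −π·32² = -3216.99, centroid at (91.00, 65.00).
ΣA = 27756.24 mm²
ΣAx̄ = (21000.00)(75.00) + (8835.73)(75.00) + (1137.50)(161.67) + (-3216.99)(91.00) = 2128829.36 mm³
ΣAȳ = (21000.00)(70.00) + (8835.73)(171.83) + (1137.50)(21.67) + (-3216.99)(65.00) = 2803793.53 mm³
x̄ = 2128829.36 / 27756.24 = 76.70 mm
ȳ = 2803793.53 / 27756.24 = 101.01 mm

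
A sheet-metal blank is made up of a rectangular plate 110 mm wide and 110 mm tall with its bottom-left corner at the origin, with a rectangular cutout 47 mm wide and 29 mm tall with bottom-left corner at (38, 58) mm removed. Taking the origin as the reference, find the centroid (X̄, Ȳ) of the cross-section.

X̄ = 54.17 mm, Ȳ = 52.78 mm

plate: A = 110 × 110 = 12100.00, centroid at (55.00, 55.00).
hole: A = −(47 × 29) = -1363.00, centroid at (61.50, 72.50).
ΣA = 10737.00 mm²
ΣAX̄ = (12100.00)(55.00) + (-1363.00)(61.50) = 581675.50 mm³
ΣAȲ = (12100.00)(55.00) + (-1363.00)(72.50) = 566682.50 mm³
X̄ = 581675.50 / 10737.00 = 54.17 mm
Ȳ = 566682.50 / 10737.00 = 52.78 mm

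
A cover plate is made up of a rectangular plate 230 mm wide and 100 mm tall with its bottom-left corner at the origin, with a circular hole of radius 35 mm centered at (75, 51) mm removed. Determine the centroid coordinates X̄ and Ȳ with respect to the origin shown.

X̄ = 123.04 mm, Ȳ = 49.80 mm

plate: A = 230 × 100 = 23000.00, centroid at (115.00, 50.00).
hole: A = −π·35² = -3848.45, centroid at (75.00, 51.00).
ΣA = 19151.55 mm²
ΣAX̄ = (23000.00)(115.00) + (-3848.45)(75.00) = 2356366.17 mm³
ΣAȲ = (23000.00)(50.00) + (-3848.45)(51.00) = 953729.00 mm³
X̄ = 2356366.17 / 19151.55 = 123.04 mm
Ȳ = 953729.00 / 19151.55 = 49.80 mm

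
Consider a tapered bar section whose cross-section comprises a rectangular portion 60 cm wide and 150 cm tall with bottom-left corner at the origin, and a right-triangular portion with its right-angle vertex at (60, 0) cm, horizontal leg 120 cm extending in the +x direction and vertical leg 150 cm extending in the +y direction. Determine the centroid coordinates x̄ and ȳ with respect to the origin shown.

x̄ = 65.00 cm, ȳ = 62.50 cm

rectangular portion: A = 60 × 150 = 9000.00, centroid at (30.00, 75.00).
triangular portion: A = ½·120·150 = 9000.00, centroid at (100.00, 50.00).
ΣA = 18000.00 cm²
ΣAx̄ = (9000.00)(30.00) + (9000.00)(100.00) = 1170000.00 cm³
ΣAȳ = (9000.00)(75.00) + (9000.00)(50.00) = 1125000.00 cm³
x̄ = 1170000.00 / 18000.00 = 65.00 cm
ȳ = 1125000.00 / 18000.00 = 62.50 cm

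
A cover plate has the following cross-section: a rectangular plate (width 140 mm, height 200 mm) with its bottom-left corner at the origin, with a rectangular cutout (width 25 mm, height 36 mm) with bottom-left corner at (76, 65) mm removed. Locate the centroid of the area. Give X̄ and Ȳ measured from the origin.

X̄ = 69.39 mm, Ȳ = 100.56 mm

plate: A = 140 × 200 = 28000.00, centroid at (70.00, 100.00).
hole: A = −(25 × 36) = -900.00, centroid at (88.50, 83.00).
ΣA = 27100.00 mm², ΣAX̄ = 1880350.00 mm³, ΣAȲ = 2725300.00 mm³.
X̄ = 1880350.00/27100.00 = 69.39 mm; Ȳ = 2725300.00/27100.00 = 100.56 mm.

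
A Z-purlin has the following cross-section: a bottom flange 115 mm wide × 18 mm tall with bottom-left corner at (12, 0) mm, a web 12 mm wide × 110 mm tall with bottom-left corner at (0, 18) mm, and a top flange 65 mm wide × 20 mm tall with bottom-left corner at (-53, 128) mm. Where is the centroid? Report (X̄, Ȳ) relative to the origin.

X̄ = 26.68 mm, Ȳ = 62.77 mm

Part | A | x̄ᵢ | ȳᵢ | A·x̄ᵢ | A·ȳᵢ
bottom flange | 2070.00 | 69.50 | 9.00 | 143865.00 | 18630.00
web | 1320.00 | 6.00 | 73.00 | 7920.00 | 96360.00
top flange | 1300.00 | -20.50 | 138.00 | -26650.00 | 179400.00
Σ | 4690.00 |  |  | 125135.00 | 294390.00
X̄ = 125135.00 / 4690.00 = 26.68 mm
Ȳ = 294390.00 / 4690.00 = 62.77 mm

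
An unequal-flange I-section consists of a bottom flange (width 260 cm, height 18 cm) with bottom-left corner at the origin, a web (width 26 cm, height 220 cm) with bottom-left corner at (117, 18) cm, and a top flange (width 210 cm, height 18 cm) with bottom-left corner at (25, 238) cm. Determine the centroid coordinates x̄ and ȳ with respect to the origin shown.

x̄ = 130.00 cm, ȳ = 120.45 cm

bottom flange: A = 260 × 18 = 4680.00, centroid at (130.00, 9.00).
web: A = 26 × 220 = 5720.00, centroid at (130.00, 128.00).
top flange: A = 210 × 18 = 3780.00, centroid at (130.00, 247.00).
ΣA = 14180.00 cm², ΣAx̄ = 1843400.00 cm³, ΣAȳ = 1707940.00 cm³.
x̄ = 1843400.00/14180.00 = 130.00 cm; ȳ = 1707940.00/14180.00 = 120.45 cm.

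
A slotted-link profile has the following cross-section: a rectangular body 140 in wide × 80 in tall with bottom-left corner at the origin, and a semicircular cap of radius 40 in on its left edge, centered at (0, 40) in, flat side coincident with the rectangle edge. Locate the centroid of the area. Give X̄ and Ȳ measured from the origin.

rectangular body: A = 140 × 80 = 11200.00, centroid at (70.00, 40.00).
semicircular end: A = ½π·40² = 2513.27, centroid at (-16.98, 40.00).
ΣA = 13713.27 in²
ΣAX̄ = (11200.00)(70.00) + (2513.27)(-16.98) = 741333.33 in³
ΣAȲ = (11200.00)(40.00) + (2513.27)(40.00) = 548530.96 in³
X̄ = 741333.33 / 13713.27 = 54.06 in
Ȳ = 548530.96 / 13713.27 = 40.00 in

X̄ = 54.06 in, Ȳ = 40.00 in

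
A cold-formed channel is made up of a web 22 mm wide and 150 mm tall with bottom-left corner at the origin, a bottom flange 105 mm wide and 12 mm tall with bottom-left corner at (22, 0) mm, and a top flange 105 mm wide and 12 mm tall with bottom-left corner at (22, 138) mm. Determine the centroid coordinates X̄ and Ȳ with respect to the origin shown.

X̄ = 38.49 mm, Ȳ = 75.00 mm

web: A = 22 × 150 = 3300.00, centroid at (11.00, 75.00).
bottom flange: A = 105 × 12 = 1260.00, centroid at (74.50, 6.00).
top flange: A = 105 × 12 = 1260.00, centroid at (74.50, 144.00).
ΣA = 5820.00 mm²
ΣAX̄ = (3300.00)(11.00) + (1260.00)(74.50) + (1260.00)(74.50) = 224040.00 mm³
ΣAȲ = (3300.00)(75.00) + (1260.00)(6.00) + (1260.00)(144.00) = 436500.00 mm³
X̄ = 224040.00 / 5820.00 = 38.49 mm
Ȳ = 436500.00 / 5820.00 = 75.00 mm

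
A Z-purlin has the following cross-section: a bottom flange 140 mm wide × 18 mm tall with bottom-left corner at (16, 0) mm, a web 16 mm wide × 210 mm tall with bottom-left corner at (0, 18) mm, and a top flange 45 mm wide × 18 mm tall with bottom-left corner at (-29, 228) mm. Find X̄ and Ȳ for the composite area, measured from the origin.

Part | A | x̄ᵢ | ȳᵢ | A·x̄ᵢ | A·ȳᵢ
bottom flange | 2520.00 | 86.00 | 9.00 | 216720.00 | 22680.00
web | 3360.00 | 8.00 | 123.00 | 26880.00 | 413280.00
top flange | 810.00 | -6.50 | 237.00 | -5265.00 | 191970.00
Σ | 6690.00 |  |  | 238335.00 | 627930.00
X̄ = 238335.00 / 6690.00 = 35.63 mm
Ȳ = 627930.00 / 6690.00 = 93.86 mm

X̄ = 35.63 mm, Ȳ = 93.86 mm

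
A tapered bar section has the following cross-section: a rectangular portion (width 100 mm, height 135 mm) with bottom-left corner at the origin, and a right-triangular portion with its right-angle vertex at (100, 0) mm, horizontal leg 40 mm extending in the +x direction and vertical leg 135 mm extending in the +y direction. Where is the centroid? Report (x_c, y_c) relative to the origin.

rectangular portion: A = 100 × 135 = 13500.00, centroid at (50.00, 67.50).
triangular portion: A = ½·40·135 = 2700.00, centroid at (113.33, 45.00).
ΣA = 16200.00 mm², ΣAx_c = 981000.00 mm³, ΣAy_c = 1032750.00 mm³.
x_c = 981000.00/16200.00 = 60.56 mm; y_c = 1032750.00/16200.00 = 63.75 mm.

x_c = 60.56 mm, y_c = 63.75 mm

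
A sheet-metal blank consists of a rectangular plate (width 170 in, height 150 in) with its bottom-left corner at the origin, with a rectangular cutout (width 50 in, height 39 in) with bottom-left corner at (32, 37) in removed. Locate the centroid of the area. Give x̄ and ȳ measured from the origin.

x̄ = 87.32 in, ȳ = 76.53 in

plate: A = 170 × 150 = 25500.00, centroid at (85.00, 75.00).
hole: A = −(50 × 39) = -1950.00, centroid at (57.00, 56.50).
ΣA = 23550.00 in²
ΣAx̄ = (25500.00)(85.00) + (-1950.00)(57.00) = 2056350.00 in³
ΣAȳ = (25500.00)(75.00) + (-1950.00)(56.50) = 1802325.00 in³
x̄ = 2056350.00 / 23550.00 = 87.32 in
ȳ = 1802325.00 / 23550.00 = 76.53 in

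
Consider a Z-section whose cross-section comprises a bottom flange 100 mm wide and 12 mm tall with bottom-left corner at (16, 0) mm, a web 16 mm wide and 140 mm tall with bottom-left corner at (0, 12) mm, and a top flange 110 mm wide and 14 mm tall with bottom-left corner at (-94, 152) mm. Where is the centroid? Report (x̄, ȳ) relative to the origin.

x̄ = 7.44 mm, ȳ = 87.50 mm

Part | A | x̄ᵢ | ȳᵢ | A·x̄ᵢ | A·ȳᵢ
bottom flange | 1200.00 | 66.00 | 6.00 | 79200.00 | 7200.00
web | 2240.00 | 8.00 | 82.00 | 17920.00 | 183680.00
top flange | 1540.00 | -39.00 | 159.00 | -60060.00 | 244860.00
Σ | 4980.00 |  |  | 37060.00 | 435740.00
x̄ = 37060.00 / 4980.00 = 7.44 mm
ȳ = 435740.00 / 4980.00 = 87.50 mm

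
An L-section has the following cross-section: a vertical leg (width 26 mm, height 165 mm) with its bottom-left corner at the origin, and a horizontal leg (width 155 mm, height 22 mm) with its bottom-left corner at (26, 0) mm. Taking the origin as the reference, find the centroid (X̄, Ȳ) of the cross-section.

vertical leg: A = 26 × 165 = 4290.00, centroid at (13.00, 82.50).
horizontal leg: A = 155 × 22 = 3410.00, centroid at (103.50, 11.00).
ΣA = 7700.00 mm², ΣAX̄ = 408705.00 mm³, ΣAȲ = 391435.00 mm³.
X̄ = 408705.00/7700.00 = 53.08 mm; Ȳ = 391435.00/7700.00 = 50.84 mm.

X̄ = 53.08 mm, Ȳ = 50.84 mm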